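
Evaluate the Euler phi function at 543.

Factor: 543 = 3 · 181.
φ(543) = (3−1) · (181−1) = 2 · 180 = 360.

360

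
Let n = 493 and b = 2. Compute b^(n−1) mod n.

373

2^1 ≡ 2 (mod 493)
2^2 ≡ 2^2 = 4 ≡ 4 (mod 493)
2^4 ≡ 4^2 = 16 ≡ 16 (mod 493)
2^8 ≡ 16^2 = 256 ≡ 256 (mod 493)
2^16 ≡ 256^2 = 65536 ≡ 460 (mod 493)
2^32 ≡ 460^2 = 211600 ≡ 103 (mod 493)
2^64 ≡ 103^2 = 10609 ≡ 256 (mod 493)
2^128 ≡ 256^2 = 65536 ≡ 460 (mod 493)
2^256 ≡ 460^2 = 211600 ≡ 103 (mod 493)
492 = 256 + 128 + 64 + 32 + 8 + 4 in binary powers of 2.
So 2^492 ≡ 103 · 460 · 256 · 103 · 256 · 16 ≡ 373 (mod 493).
Since 373 ≠ 1, base 2 is a Fermat witness: 493 is composite.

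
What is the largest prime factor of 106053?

106053 = 3 · 35351
35351 = 23 · 1537
1537 = 29 · 53
53 is prime.
So 106053 = 3 · 23 · 29 · 53; the largest prime factor is 53.

53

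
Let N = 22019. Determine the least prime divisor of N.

22019 is odd.
Digit sum 14, not divisible by 3.
Ends in 9: not divisible by 5.
7: 22019 = 7·3145 + 4
11: 22019 = 11·2001 + 8
13: 22019 = 13·1693 + 10
17: 22019 = 17·1295 + 4
19: 22019 = 19·1158 + 17
23: 22019 = 23·957 + 8
29: 22019 = 29·759 + 8
31: 22019 = 31·710 + 9
37: 22019 = 37·595 + 4
41: 22019 = 41·537 + 2
43: 22019 = 43·512 + 3
47: 22019 = 47·468 + 23
53: 22019 = 53·415 + 24
59: 22019 = 59·373 + 12
61: 22019 = 61·360 + 59
67: 22019 = 67·328 + 43
71: 22019 = 71·310 + 9
73: 22019 = 73·301 + 46
79: 22019 = 79·278 + 57
83: 22019 = 83·265 + 24
89: 22019 = 89·247 + 36
97: 22019 = 97·227

97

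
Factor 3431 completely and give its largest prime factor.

73

3431 = 47 · 73
73 is prime.
So 3431 = 47 · 73; the largest prime factor is 73.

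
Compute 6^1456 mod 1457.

6^1 ≡ 6 (mod 1457)
6^2 ≡ 6^2 = 36 ≡ 36 (mod 1457)
6^4 ≡ 36^2 = 1296 ≡ 1296 (mod 1457)
6^8 ≡ 1296^2 = 1679616 ≡ 1152 (mod 1457)
6^16 ≡ 1152^2 = 1327104 ≡ 1234 (mod 1457)
6^32 ≡ 1234^2 = 1522756 ≡ 191 (mod 1457)
6^64 ≡ 191^2 = 36481 ≡ 56 (mod 1457)
6^128 ≡ 56^2 = 3136 ≡ 222 (mod 1457)
6^256 ≡ 222^2 = 49284 ≡ 1203 (mod 1457)
6^512 ≡ 1203^2 = 1447209 ≡ 408 (mod 1457)
6^1024 ≡ 408^2 = 166464 ≡ 366 (mod 1457)
1456 = 1024 + 256 + 128 + 32 + 16 in binary powers of 2.
So 6^1456 ≡ 366 · 1203 · 222 · 191 · 1234 ≡ 521 (mod 1457).
Since 521 ≠ 1, base 6 is a Fermat witness: 1457 is composite.

521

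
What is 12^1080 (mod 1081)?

12^1 ≡ 12 (mod 1081)
12^2 ≡ 12^2 = 144 ≡ 144 (mod 1081)
12^4 ≡ 144^2 = 20736 ≡ 197 (mod 1081)
12^8 ≡ 197^2 = 38809 ≡ 974 (mod 1081)
12^16 ≡ 974^2 = 948676 ≡ 639 (mod 1081)
12^32 ≡ 639^2 = 408321 ≡ 784 (mod 1081)
12^64 ≡ 784^2 = 614656 ≡ 648 (mod 1081)
12^128 ≡ 648^2 = 419904 ≡ 476 (mod 1081)
12^256 ≡ 476^2 = 226576 ≡ 647 (mod 1081)
12^512 ≡ 647^2 = 418609 ≡ 262 (mod 1081)
12^1024 ≡ 262^2 = 68644 ≡ 541 (mod 1081)
1080 = 1024 + 32 + 16 + 8 in binary powers of 2.
So 12^1080 ≡ 541 · 784 · 639 · 974 ≡ 98 (mod 1081).
Since 98 ≠ 1, base 12 is a Fermat witness: 1081 is composite.

98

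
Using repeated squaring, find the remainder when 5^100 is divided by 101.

5^1 ≡ 5 (mod 101)
5^2 ≡ 5^2 = 25 ≡ 25 (mod 101)
5^4 ≡ 25^2 = 625 ≡ 19 (mod 101)
5^8 ≡ 19^2 = 361 ≡ 58 (mod 101)
5^16 ≡ 58^2 = 3364 ≡ 31 (mod 101)
5^32 ≡ 31^2 = 961 ≡ 52 (mod 101)
5^64 ≡ 52^2 = 2704 ≡ 78 (mod 101)
100 = 64 + 32 + 4 in binary powers of 2.
So 5^100 ≡ 78 · 52 · 19 ≡ 1 (mod 101).
Since the result is 1, base 5 gives no evidence that 101 is composite.

1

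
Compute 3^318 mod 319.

3^1 ≡ 3 (mod 319)
3^2 ≡ 3^2 = 9 ≡ 9 (mod 319)
3^4 ≡ 9^2 = 81 ≡ 81 (mod 319)
3^8 ≡ 81^2 = 6561 ≡ 181 (mod 319)
3^16 ≡ 181^2 = 32761 ≡ 223 (mod 319)
3^32 ≡ 223^2 = 49729 ≡ 284 (mod 319)
3^64 ≡ 284^2 = 80656 ≡ 268 (mod 319)
3^128 ≡ 268^2 = 71824 ≡ 49 (mod 319)
3^256 ≡ 49^2 = 2401 ≡ 168 (mod 319)
318 = 256 + 32 + 16 + 8 + 4 + 2 in binary powers of 2.
So 3^318 ≡ 168 · 284 · 223 · 181 · 81 · 9 ≡ 5 (mod 319).
Since 5 ≠ 1, base 3 is a Fermat witness: 319 is composite.

5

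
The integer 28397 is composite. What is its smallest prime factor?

28397 is odd.
Digit sum 29, not divisible by 3.
Ends in 7: not divisible by 5.
7: 28397 = 7·4056 + 5
11: 28397 = 11·2581 + 6
13: 28397 = 13·2184 + 5
17: 28397 = 17·1670 + 7
19: 28397 = 19·1494 + 11
23: 28397 = 23·1234 + 15
29: 28397 = 29·979 + 6
31: 28397 = 31·916 + 1
37: 28397 = 37·767 + 18
41: 28397 = 41·692 + 25
43: 28397 = 43·660 + 17
47: 28397 = 47·604 + 9
53: 28397 = 53·535 + 42
59: 28397 = 59·481 + 18
61: 28397 = 61·465 + 32
67: 28397 = 67·423 + 56
71: 28397 = 71·399 + 68
73: 28397 = 73·389

73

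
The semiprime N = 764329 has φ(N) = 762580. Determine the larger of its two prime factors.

φ(n) = (p−1)(q−1) = n − (p+q) + 1, so p + q = 764329 − 762580 + 1 = 1750.
p and q are the roots of t² − 1750t + 764329 = 0.
Discriminant: 1750² − 4·764329 = 3062500 − 3057316 = 5184; √5184 = 72.
q = (1750 − 72)/2 = 839, p = (1750 + 72)/2 = 911.
Check: 839 · 911 = 764329.

911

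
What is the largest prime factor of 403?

31

403 = 13 · 31
31 is prime.
So 403 = 13 · 31; the largest prime factor is 31.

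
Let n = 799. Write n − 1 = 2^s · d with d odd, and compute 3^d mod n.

686

799 − 1 = 798 = 2^1 · 399, so d = 399.
3^1 ≡ 3 (mod 799)
3^2 ≡ 3^2 = 9 ≡ 9 (mod 799)
3^4 ≡ 9^2 = 81 ≡ 81 (mod 799)
3^8 ≡ 81^2 = 6561 ≡ 169 (mod 799)
3^16 ≡ 169^2 = 28561 ≡ 596 (mod 799)
3^32 ≡ 596^2 = 355216 ≡ 460 (mod 799)
3^64 ≡ 460^2 = 211600 ≡ 664 (mod 799)
3^128 ≡ 664^2 = 440896 ≡ 647 (mod 799)
3^256 ≡ 647^2 = 418609 ≡ 732 (mod 799)
399 = 256 + 128 + 8 + 4 + 2 + 1 in binary powers of 2.
So 3^399 ≡ 732 · 647 · 169 · 81 · 9 · 3 ≡ 686 (mod 799).
Squaring chain: 686; never reaches −1, so base 3 is a Miller–Rabin witness that 799 is composite.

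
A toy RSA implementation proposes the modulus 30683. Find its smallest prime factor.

61

30683 is odd.
Digit sum 20, not divisible by 3.
Ends in 3: not divisible by 5.
7: 30683 = 7·4383 + 2
11: 30683 = 11·2789 + 4
13: 30683 = 13·2360 + 3
17: 30683 = 17·1804 + 15
19: 30683 = 19·1614 + 17
23: 30683 = 23·1334 + 1
29: 30683 = 29·1058 + 1
31: 30683 = 31·989 + 24
37: 30683 = 37·829 + 10
41: 30683 = 41·748 + 15
43: 30683 = 43·713 + 24
47: 30683 = 47·652 + 39
53: 30683 = 53·578 + 49
59: 30683 = 59·520 + 3
61: 30683 = 61·503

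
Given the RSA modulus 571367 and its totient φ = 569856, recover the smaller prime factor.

743

φ(n) = (p−1)(q−1) = n − (p+q) + 1, so p + q = 571367 − 569856 + 1 = 1512.
p and q are the roots of t² − 1512t + 571367 = 0.
Discriminant: 1512² − 4·571367 = 2286144 − 2285468 = 676; √676 = 26.
q = (1512 − 26)/2 = 743, p = (1512 + 26)/2 = 769.
Check: 743 · 769 = 571367.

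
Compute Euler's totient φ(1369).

Factor: 1369 = 37^2.
φ(1369) = 37^1·(37−1) = 1332.

1332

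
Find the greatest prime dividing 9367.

9367 = 17 · 551
551 = 19 · 29
29 is prime.
So 9367 = 17 · 19 · 29; the largest prime factor is 29.

29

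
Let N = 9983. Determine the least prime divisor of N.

9983 is odd.
Digit sum 29, not divisible by 3.
Ends in 3: not divisible by 5.
7: 9983 = 7·1426 + 1
11: 9983 = 11·907 + 6
13: 9983 = 13·767 + 12
17: 9983 = 17·587 + 4
19: 9983 = 19·525 + 8
23: 9983 = 23·434 + 1
29: 9983 = 29·344 + 7
31: 9983 = 31·322 + 1
37: 9983 = 37·269 + 30
41: 9983 = 41·243 + 20
43: 9983 = 43·232 + 7
47: 9983 = 47·212 + 19
53: 9983 = 53·188 + 19
59: 9983 = 59·169 + 12
61: 9983 = 61·163 + 40
67: 9983 = 67·149

67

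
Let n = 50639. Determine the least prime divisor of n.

79

50639 is odd.
Digit sum 23, not divisible by 3.
Ends in 9: not divisible by 5.
7: 50639 = 7·7234 + 1
11: 50639 = 11·4603 + 6
13: 50639 = 13·3895 + 4
17: 50639 = 17·2978 + 13
19: 50639 = 19·2665 + 4
23: 50639 = 23·2201 + 16
29: 50639 = 29·1746 + 5
31: 50639 = 31·1633 + 16
37: 50639 = 37·1368 + 23
41: 50639 = 41·1235 + 4
43: 50639 = 43·1177 + 28
47: 50639 = 47·1077 + 20
53: 50639 = 53·955 + 24
59: 50639 = 59·858 + 17
61: 50639 = 61·830 + 9
67: 50639 = 67·755 + 54
71: 50639 = 71·713 + 16
73: 50639 = 73·693 + 50
79: 50639 = 79·641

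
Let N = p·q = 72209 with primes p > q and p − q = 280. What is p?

Since p = q + 280, we have 72209 = q(q + 280), so q² + 280q − 72209 = 0.
Discriminant: 280² + 4·72209 = 78400 + 288836 = 367236; √367236 = 606.
q = (−280 + 606)/2 = 163, and p = q + 280 = 443.
Check: 163 · 443 = 72209.

443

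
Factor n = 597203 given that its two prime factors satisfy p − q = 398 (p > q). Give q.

599

Since p = q + 398, we have 597203 = q(q + 398), so q² + 398q − 597203 = 0.
Discriminant: 398² + 4·597203 = 158404 + 2388812 = 2547216; √2547216 = 1596.
q = (−398 + 1596)/2 = 599, and p = q + 398 = 997.
Check: 599 · 997 = 597203.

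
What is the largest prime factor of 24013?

24013 = 11 · 2183
2183 = 37 · 59
59 is prime.
So 24013 = 11 · 37 · 59; the largest prime factor is 59.

59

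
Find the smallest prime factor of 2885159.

2885159 is odd.
Digit sum 38, not divisible by 3.
Ends in 9: not divisible by 5.
7: 2885159 = 7·412165 + 4
11: 2885159 = 11·262287 + 2
13: 2885159 = 13·221935 + 4
17: 2885159 = 17·169715 + 4
19: 2885159 = 19·151850 + 9
23: 2885159 = 23·125441 + 16
29: 2885159 = 29·99488 + 7
31: 2885159 = 31·93069 + 20
37: 2885159 = 37·77977 + 10
41: 2885159 = 41·70369 + 30
43: 2885159 = 43·67096 + 31
47: 2885159 = 47·61386 + 17
53: 2885159 = 53·54436 + 51
59: 2885159 = 59·48901

59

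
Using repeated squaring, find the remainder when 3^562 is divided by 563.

3^1 ≡ 3 (mod 563)
3^2 ≡ 3^2 = 9 ≡ 9 (mod 563)
3^4 ≡ 9^2 = 81 ≡ 81 (mod 563)
3^8 ≡ 81^2 = 6561 ≡ 368 (mod 563)
3^16 ≡ 368^2 = 135424 ≡ 304 (mod 563)
3^32 ≡ 304^2 = 92416 ≡ 84 (mod 563)
3^64 ≡ 84^2 = 7056 ≡ 300 (mod 563)
3^128 ≡ 300^2 = 90000 ≡ 483 (mod 563)
3^256 ≡ 483^2 = 233289 ≡ 207 (mod 563)
3^512 ≡ 207^2 = 42849 ≡ 61 (mod 563)
562 = 512 + 32 + 16 + 2 in binary powers of 2.
So 3^562 ≡ 61 · 84 · 304 · 9 ≡ 1 (mod 563).
Since the result is 1, base 3 gives no evidence that 563 is composite.

1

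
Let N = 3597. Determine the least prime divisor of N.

3

3597 is odd.
Digit sum 24, divisible by 3.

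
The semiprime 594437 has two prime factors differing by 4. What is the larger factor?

773

Since p = q + 4, we have 594437 = q(q + 4), so q² + 4q − 594437 = 0.
Discriminant: 4² + 4·594437 = 16 + 2377748 = 2377764; √2377764 = 1542.
q = (−4 + 1542)/2 = 769, and p = q + 4 = 773.
Check: 769 · 773 = 594437.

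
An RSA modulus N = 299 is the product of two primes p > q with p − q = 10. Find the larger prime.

Since p = q + 10, we have 299 = q(q + 10), so q² + 10q − 299 = 0.
Discriminant: 10² + 4·299 = 100 + 1196 = 1296; √1296 = 36.
q = (−10 + 36)/2 = 13, and p = q + 10 = 23.
Check: 13 · 23 = 299.

23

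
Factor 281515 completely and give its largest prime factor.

71

281515 = 5 · 56303
56303 = 13 · 4331
4331 = 61 · 71
71 is prime.
So 281515 = 5 · 13 · 61 · 71; the largest prime factor is 71.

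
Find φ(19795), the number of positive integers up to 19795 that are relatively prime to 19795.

15264

Factor: 19795 = 5 · 37 · 107.
φ(19795) = (5−1) · (37−1) · (107−1) = 4 · 36 · 106 = 15264.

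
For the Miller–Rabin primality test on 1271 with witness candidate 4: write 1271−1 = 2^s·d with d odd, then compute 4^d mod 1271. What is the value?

1271 − 1 = 1270 = 2^1 · 635, so d = 635.
4^1 ≡ 4 (mod 1271)
4^2 ≡ 4^2 = 16 ≡ 16 (mod 1271)
4^4 ≡ 16^2 = 256 ≡ 256 (mod 1271)
4^8 ≡ 256^2 = 65536 ≡ 715 (mod 1271)
4^16 ≡ 715^2 = 511225 ≡ 283 (mod 1271)
4^32 ≡ 283^2 = 80089 ≡ 16 (mod 1271)
4^64 ≡ 16^2 = 256 ≡ 256 (mod 1271)
4^128 ≡ 256^2 = 65536 ≡ 715 (mod 1271)
4^256 ≡ 715^2 = 511225 ≡ 283 (mod 1271)
4^512 ≡ 283^2 = 80089 ≡ 16 (mod 1271)
635 = 512 + 64 + 32 + 16 + 8 + 2 + 1 in binary powers of 2.
So 4^635 ≡ 16 · 256 · 16 · 283 · 715 · 16 · 4 ≡ 1024 (mod 1271).
Squaring chain: 1024; never reaches −1, so base 4 is a Miller–Rabin witness that 1271 is composite.

1024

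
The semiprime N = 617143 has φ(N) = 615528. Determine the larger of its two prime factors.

997

φ(n) = (p−1)(q−1) = n − (p+q) + 1, so p + q = 617143 − 615528 + 1 = 1616.
p and q are the roots of t² − 1616t + 617143 = 0.
Discriminant: 1616² − 4·617143 = 2611456 − 2468572 = 142884; √142884 = 378.
q = (1616 − 378)/2 = 619, p = (1616 + 378)/2 = 997.
Check: 619 · 997 = 617143.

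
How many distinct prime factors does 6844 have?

3

6844 = 2^2 · 1711
1711 = 29 · 59
6844 = 2^2 · 29 · 59, which has 3 distinct prime factors.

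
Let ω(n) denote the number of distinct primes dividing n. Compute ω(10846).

4

10846 = 2 · 5423
5423 = 11 · 493
493 = 17 · 29
10846 = 2 · 11 · 17 · 29, which has 4 distinct prime factors.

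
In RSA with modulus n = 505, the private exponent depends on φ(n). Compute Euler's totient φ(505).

Factor: 505 = 5 · 101.
φ(505) = (5−1) · (101−1) = 4 · 100 = 400.

400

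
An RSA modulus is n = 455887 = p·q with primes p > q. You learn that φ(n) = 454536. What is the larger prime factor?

709

φ(n) = (p−1)(q−1) = n − (p+q) + 1, so p + q = 455887 − 454536 + 1 = 1352.
p and q are the roots of t² − 1352t + 455887 = 0.
Discriminant: 1352² − 4·455887 = 1827904 − 1823548 = 4356; √4356 = 66.
q = (1352 − 66)/2 = 643, p = (1352 + 66)/2 = 709.
Check: 643 · 709 = 455887.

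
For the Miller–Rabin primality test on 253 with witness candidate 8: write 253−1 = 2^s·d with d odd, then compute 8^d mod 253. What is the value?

50

253 − 1 = 252 = 2^2 · 63, so d = 63.
8^1 ≡ 8 (mod 253)
8^2 ≡ 8^2 = 64 ≡ 64 (mod 253)
8^4 ≡ 64^2 = 4096 ≡ 48 (mod 253)
8^8 ≡ 48^2 = 2304 ≡ 27 (mod 253)
8^16 ≡ 27^2 = 729 ≡ 223 (mod 253)
8^32 ≡ 223^2 = 49729 ≡ 141 (mod 253)
63 = 32 + 16 + 8 + 4 + 2 + 1 in binary powers of 2.
So 8^63 ≡ 141 · 223 · 27 · 48 · 64 · 8 ≡ 50 (mod 253).
Squaring chain: 50 → 223; never reaches −1, so base 8 is a Miller–Rabin witness that 253 is composite.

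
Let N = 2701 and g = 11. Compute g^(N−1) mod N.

11^1 ≡ 11 (mod 2701)
11^2 ≡ 11^2 = 121 ≡ 121 (mod 2701)
11^4 ≡ 121^2 = 14641 ≡ 1136 (mod 2701)
11^8 ≡ 1136^2 = 1290496 ≡ 2119 (mod 2701)
11^16 ≡ 2119^2 = 4490161 ≡ 1099 (mod 2701)
11^32 ≡ 1099^2 = 1207801 ≡ 454 (mod 2701)
11^64 ≡ 454^2 = 206116 ≡ 840 (mod 2701)
11^128 ≡ 840^2 = 705600 ≡ 639 (mod 2701)
11^256 ≡ 639^2 = 408321 ≡ 470 (mod 2701)
11^512 ≡ 470^2 = 220900 ≡ 2119 (mod 2701)
11^1024 ≡ 2119^2 = 4490161 ≡ 1099 (mod 2701)
11^2048 ≡ 1099^2 = 1207801 ≡ 454 (mod 2701)
2700 = 2048 + 512 + 128 + 8 + 4 in binary powers of 2.
So 11^2700 ≡ 454 · 2119 · 639 · 2119 · 1136 ≡ 2554 (mod 2701).
Since 2554 ≠ 1, base 11 is a Fermat witness: 2701 is composite.

2554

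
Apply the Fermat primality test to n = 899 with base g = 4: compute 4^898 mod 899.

219

4^1 ≡ 4 (mod 899)
4^2 ≡ 4^2 = 16 ≡ 16 (mod 899)
4^4 ≡ 16^2 = 256 ≡ 256 (mod 899)
4^8 ≡ 256^2 = 65536 ≡ 808 (mod 899)
4^16 ≡ 808^2 = 652864 ≡ 190 (mod 899)
4^32 ≡ 190^2 = 36100 ≡ 140 (mod 899)
4^64 ≡ 140^2 = 19600 ≡ 721 (mod 899)
4^128 ≡ 721^2 = 519841 ≡ 219 (mod 899)
4^256 ≡ 219^2 = 47961 ≡ 314 (mod 899)
4^512 ≡ 314^2 = 98596 ≡ 605 (mod 899)
898 = 512 + 256 + 128 + 2 in binary powers of 2.
So 4^898 ≡ 605 · 314 · 219 · 16 ≡ 219 (mod 899).
Since 219 ≠ 1, base 4 is a Fermat witness: 899 is composite.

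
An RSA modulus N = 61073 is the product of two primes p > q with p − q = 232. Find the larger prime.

Since p = q + 232, we have 61073 = q(q + 232), so q² + 232q − 61073 = 0.
Discriminant: 232² + 4·61073 = 53824 + 244292 = 298116; √298116 = 546.
q = (−232 + 546)/2 = 157, and p = q + 232 = 389.
Check: 157 · 389 = 61073.

389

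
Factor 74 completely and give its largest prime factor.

37

74 = 2 · 37
37 is prime.
So 74 = 2 · 37; the largest prime factor is 37.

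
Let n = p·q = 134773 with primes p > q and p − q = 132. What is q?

Since p = q + 132, we have 134773 = q(q + 132), so q² + 132q − 134773 = 0.
Discriminant: 132² + 4·134773 = 17424 + 539092 = 556516; √556516 = 746.
q = (−132 + 746)/2 = 307, and p = q + 132 = 439.
Check: 307 · 439 = 134773.

307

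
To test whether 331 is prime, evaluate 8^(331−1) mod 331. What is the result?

8^1 ≡ 8 (mod 331)
8^2 ≡ 8^2 = 64 ≡ 64 (mod 331)
8^4 ≡ 64^2 = 4096 ≡ 124 (mod 331)
8^8 ≡ 124^2 = 15376 ≡ 150 (mod 331)
8^16 ≡ 150^2 = 22500 ≡ 323 (mod 331)
8^32 ≡ 323^2 = 104329 ≡ 64 (mod 331)
8^64 ≡ 64^2 = 4096 ≡ 124 (mod 331)
8^128 ≡ 124^2 = 15376 ≡ 150 (mod 331)
8^256 ≡ 150^2 = 22500 ≡ 323 (mod 331)
330 = 256 + 64 + 8 + 2 in binary powers of 2.
So 8^330 ≡ 323 · 124 · 150 · 64 ≡ 1 (mod 331).
Since the result is 1, base 8 gives no evidence that 331 is composite.

1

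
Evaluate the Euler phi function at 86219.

72576

Factor: 86219 = 7 · 109 · 113.
φ(86219) = (7−1) · (109−1) · (113−1) = 6 · 108 · 112 = 72576.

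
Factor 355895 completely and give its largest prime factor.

79

355895 = 5 · 71179
71179 = 17 · 4187
4187 = 53 · 79
79 is prime.
So 355895 = 5 · 17 · 53 · 79; the largest prime factor is 79.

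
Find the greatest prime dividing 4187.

4187 = 53 · 79
79 is prime.
So 4187 = 53 · 79; the largest prime factor is 79.

79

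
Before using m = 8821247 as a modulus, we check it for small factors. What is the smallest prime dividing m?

73

8821247 is odd.
Digit sum 32, not divisible by 3.
Ends in 7: not divisible by 5.
7: 8821247 = 7·1260178 + 1
11: 8821247 = 11·801931 + 6
13: 8821247 = 13·678557 + 6
17: 8821247 = 17·518896 + 15
19: 8821247 = 19·464276 + 3
23: 8821247 = 23·383532 + 11
29: 8821247 = 29·304180 + 27
31: 8821247 = 31·284556 + 11
37: 8821247 = 37·238412 + 3
41: 8821247 = 41·215152 + 15
43: 8821247 = 43·205145 + 12
47: 8821247 = 47·187686 + 5
53: 8821247 = 53·166438 + 33
59: 8821247 = 59·149512 + 39
61: 8821247 = 61·144610 + 37
67: 8821247 = 67·131660 + 27
71: 8821247 = 71·124242 + 65
73: 8821247 = 73·120839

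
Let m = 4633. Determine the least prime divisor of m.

41

4633 is odd.
Digit sum 16, not divisible by 3.
Ends in 3: not divisible by 5.
7: 4633 = 7·661 + 6
11: 4633 = 11·421 + 2
13: 4633 = 13·356 + 5
17: 4633 = 17·272 + 9
19: 4633 = 19·243 + 16
23: 4633 = 23·201 + 10
29: 4633 = 29·159 + 22
31: 4633 = 31·149 + 14
37: 4633 = 37·125 + 8
41: 4633 = 41·113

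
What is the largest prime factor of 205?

41

205 = 5 · 41
41 is prime.
So 205 = 5 · 41; the largest prime factor is 41.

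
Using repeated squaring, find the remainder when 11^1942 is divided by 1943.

11^1 ≡ 11 (mod 1943)
11^2 ≡ 11^2 = 121 ≡ 121 (mod 1943)
11^4 ≡ 121^2 = 14641 ≡ 1040 (mod 1943)
11^8 ≡ 1040^2 = 1081600 ≡ 1292 (mod 1943)
11^16 ≡ 1292^2 = 1669264 ≡ 227 (mod 1943)
11^32 ≡ 227^2 = 51529 ≡ 1011 (mod 1943)
11^64 ≡ 1011^2 = 1022121 ≡ 103 (mod 1943)
11^128 ≡ 103^2 = 10609 ≡ 894 (mod 1943)
11^256 ≡ 894^2 = 799236 ≡ 663 (mod 1943)
11^512 ≡ 663^2 = 439569 ≡ 451 (mod 1943)
11^1024 ≡ 451^2 = 203401 ≡ 1329 (mod 1943)
1942 = 1024 + 512 + 256 + 128 + 16 + 4 + 2 in binary powers of 2.
So 11^1942 ≡ 1329 · 451 · 663 · 894 · 227 · 1040 · 121 ≡ 138 (mod 1943).
Since 138 ≠ 1, base 11 is a Fermat witness: 1943 is composite.

138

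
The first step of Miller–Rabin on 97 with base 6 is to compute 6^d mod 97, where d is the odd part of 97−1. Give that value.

22

97 − 1 = 96 = 2^5 · 3, so d = 3.
6^1 ≡ 6 (mod 97)
6^2 ≡ 6^2 = 36 ≡ 36 (mod 97)
3 = 2 + 1 in binary powers of 2.
So 6^3 ≡ 36 · 6 ≡ 22 (mod 97).
Squaring chain: 22 → 96 → 1 → 1 → 1; reaches −1, so base 6 does not prove 97 composite.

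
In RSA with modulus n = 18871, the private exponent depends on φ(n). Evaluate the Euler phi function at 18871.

18592

Factor: 18871 = 113 · 167.
φ(18871) = (113−1) · (167−1) = 112 · 166 = 18592.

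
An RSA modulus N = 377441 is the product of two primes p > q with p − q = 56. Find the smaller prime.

587

Since p = q + 56, we have 377441 = q(q + 56), so q² + 56q − 377441 = 0.
Discriminant: 56² + 4·377441 = 3136 + 1509764 = 1512900; √1512900 = 1230.
q = (−56 + 1230)/2 = 587, and p = q + 56 = 643.
Check: 587 · 643 = 377441.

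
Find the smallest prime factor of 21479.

47

21479 is odd.
Digit sum 23, not divisible by 3.
Ends in 9: not divisible by 5.
7: 21479 = 7·3068 + 3
11: 21479 = 11·1952 + 7
13: 21479 = 13·1652 + 3
17: 21479 = 17·1263 + 8
19: 21479 = 19·1130 + 9
23: 21479 = 23·933 + 20
29: 21479 = 29·740 + 19
31: 21479 = 31·692 + 27
37: 21479 = 37·580 + 19
41: 21479 = 41·523 + 36
43: 21479 = 43·499 + 22
47: 21479 = 47·457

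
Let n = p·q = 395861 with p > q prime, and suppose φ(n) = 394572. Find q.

503

φ(n) = (p−1)(q−1) = n − (p+q) + 1, so p + q = 395861 − 394572 + 1 = 1290.
p and q are the roots of t² − 1290t + 395861 = 0.
Discriminant: 1290² − 4·395861 = 1664100 − 1583444 = 80656; √80656 = 284.
q = (1290 − 284)/2 = 503, p = (1290 + 284)/2 = 787.
Check: 503 · 787 = 395861.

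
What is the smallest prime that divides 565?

565 is odd.
Digit sum 16, not divisible by 3.
Ends in 5: divisible by 5.

5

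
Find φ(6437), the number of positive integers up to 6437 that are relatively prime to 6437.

Factor: 6437 = 41 · 157.
φ(6437) = (41−1) · (157−1) = 40 · 156 = 6240.

6240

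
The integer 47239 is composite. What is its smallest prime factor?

47239 is odd.
Digit sum 25, not divisible by 3.
Ends in 9: not divisible by 5.
7: 47239 = 7·6748 + 3
11: 47239 = 11·4294 + 5
13: 47239 = 13·3633 + 10
17: 47239 = 17·2778 + 13
19: 47239 = 19·2486 + 5
23: 47239 = 23·2053 + 20
29: 47239 = 29·1628 + 27
31: 47239 = 31·1523 + 26
37: 47239 = 37·1276 + 27
41: 47239 = 41·1152 + 7
43: 47239 = 43·1098 + 25
47: 47239 = 47·1005 + 4
53: 47239 = 53·891 + 16
59: 47239 = 59·800 + 39
61: 47239 = 61·774 + 25
67: 47239 = 67·705 + 4
71: 47239 = 71·665 + 24
73: 47239 = 73·647 + 8
79: 47239 = 79·597 + 76
83: 47239 = 83·569 + 12
89: 47239 = 89·530 + 69
97: 47239 = 97·487

97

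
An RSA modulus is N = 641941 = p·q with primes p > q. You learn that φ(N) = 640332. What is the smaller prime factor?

727

φ(n) = (p−1)(q−1) = n − (p+q) + 1, so p + q = 641941 − 640332 + 1 = 1610.
p and q are the roots of t² − 1610t + 641941 = 0.
Discriminant: 1610² − 4·641941 = 2592100 − 2567764 = 24336; √24336 = 156.
q = (1610 − 156)/2 = 727, p = (1610 + 156)/2 = 883.
Check: 727 · 883 = 641941.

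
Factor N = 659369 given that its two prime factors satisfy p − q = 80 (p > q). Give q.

Since p = q + 80, we have 659369 = q(q + 80), so q² + 80q − 659369 = 0.
Discriminant: 80² + 4·659369 = 6400 + 2637476 = 2643876; √2643876 = 1626.
q = (−80 + 1626)/2 = 773, and p = q + 80 = 853.
Check: 773 · 853 = 659369.

773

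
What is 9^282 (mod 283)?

1

9^1 ≡ 9 (mod 283)
9^2 ≡ 9^2 = 81 ≡ 81 (mod 283)
9^4 ≡ 81^2 = 6561 ≡ 52 (mod 283)
9^8 ≡ 52^2 = 2704 ≡ 157 (mod 283)
9^16 ≡ 157^2 = 24649 ≡ 28 (mod 283)
9^32 ≡ 28^2 = 784 ≡ 218 (mod 283)
9^64 ≡ 218^2 = 47524 ≡ 263 (mod 283)
9^128 ≡ 263^2 = 69169 ≡ 117 (mod 283)
9^256 ≡ 117^2 = 13689 ≡ 105 (mod 283)
282 = 256 + 16 + 8 + 2 in binary powers of 2.
So 9^282 ≡ 105 · 28 · 157 · 81 ≡ 1 (mod 283).
Since the result is 1, base 9 gives no evidence that 283 is composite.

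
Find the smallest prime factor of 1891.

1891 is odd.
Digit sum 19, not divisible by 3.
Ends in 1: not divisible by 5.
7: 1891 = 7·270 + 1
11: 1891 = 11·171 + 10
13: 1891 = 13·145 + 6
17: 1891 = 17·111 + 4
19: 1891 = 19·99 + 10
23: 1891 = 23·82 + 5
29: 1891 = 29·65 + 6
31: 1891 = 31·61

31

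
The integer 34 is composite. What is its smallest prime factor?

34 is even: 2 divides it.

2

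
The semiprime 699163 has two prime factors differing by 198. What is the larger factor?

941

Since p = q + 198, we have 699163 = q(q + 198), so q² + 198q − 699163 = 0.
Discriminant: 198² + 4·699163 = 39204 + 2796652 = 2835856; √2835856 = 1684.
q = (−198 + 1684)/2 = 743, and p = q + 198 = 941.
Check: 743 · 941 = 699163.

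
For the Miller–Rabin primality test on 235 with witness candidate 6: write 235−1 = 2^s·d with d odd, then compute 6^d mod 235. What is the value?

235 − 1 = 234 = 2^1 · 117, so d = 117.
6^1 ≡ 6 (mod 235)
6^2 ≡ 6^2 = 36 ≡ 36 (mod 235)
6^4 ≡ 36^2 = 1296 ≡ 121 (mod 235)
6^8 ≡ 121^2 = 14641 ≡ 71 (mod 235)
6^16 ≡ 71^2 = 5041 ≡ 106 (mod 235)
6^32 ≡ 106^2 = 11236 ≡ 191 (mod 235)
6^64 ≡ 191^2 = 36481 ≡ 56 (mod 235)
117 = 64 + 32 + 16 + 4 + 1 in binary powers of 2.
So 6^117 ≡ 56 · 191 · 106 · 121 · 6 ≡ 36 (mod 235).
Squaring chain: 36; never reaches −1, so base 6 is a Miller–Rabin witness that 235 is composite.

36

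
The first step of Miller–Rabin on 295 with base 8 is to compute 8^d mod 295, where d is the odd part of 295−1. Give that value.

172

295 − 1 = 294 = 2^1 · 147, so d = 147.
8^1 ≡ 8 (mod 295)
8^2 ≡ 8^2 = 64 ≡ 64 (mod 295)
8^4 ≡ 64^2 = 4096 ≡ 261 (mod 295)
8^8 ≡ 261^2 = 68121 ≡ 271 (mod 295)
8^16 ≡ 271^2 = 73441 ≡ 281 (mod 295)
8^32 ≡ 281^2 = 78961 ≡ 196 (mod 295)
8^64 ≡ 196^2 = 38416 ≡ 66 (mod 295)
8^128 ≡ 66^2 = 4356 ≡ 226 (mod 295)
147 = 128 + 16 + 2 + 1 in binary powers of 2.
So 8^147 ≡ 226 · 281 · 64 · 8 ≡ 172 (mod 295).
Squaring chain: 172; never reaches −1, so base 8 is a Miller–Rabin witness that 295 is composite.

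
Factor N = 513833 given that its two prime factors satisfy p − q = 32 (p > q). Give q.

Since p = q + 32, we have 513833 = q(q + 32), so q² + 32q − 513833 = 0.
Discriminant: 32² + 4·513833 = 1024 + 2055332 = 2056356; √2056356 = 1434.
q = (−32 + 1434)/2 = 701, and p = q + 32 = 733.
Check: 701 · 733 = 513833.

701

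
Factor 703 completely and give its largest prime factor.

37

703 = 19 · 37
37 is prime.
So 703 = 19 · 37; the largest prime factor is 37.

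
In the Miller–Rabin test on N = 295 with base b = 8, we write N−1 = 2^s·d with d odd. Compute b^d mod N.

295 − 1 = 294 = 2^1 · 147, so d = 147.
8^1 ≡ 8 (mod 295)
8^2 ≡ 8^2 = 64 ≡ 64 (mod 295)
8^4 ≡ 64^2 = 4096 ≡ 261 (mod 295)
8^8 ≡ 261^2 = 68121 ≡ 271 (mod 295)
8^16 ≡ 271^2 = 73441 ≡ 281 (mod 295)
8^32 ≡ 281^2 = 78961 ≡ 196 (mod 295)
8^64 ≡ 196^2 = 38416 ≡ 66 (mod 295)
8^128 ≡ 66^2 = 4356 ≡ 226 (mod 295)
147 = 128 + 16 + 2 + 1 in binary powers of 2.
So 8^147 ≡ 226 · 281 · 64 · 8 ≡ 172 (mod 295).
Squaring chain: 172; never reaches −1, so base 8 is a Miller–Rabin witness that 295 is composite.

172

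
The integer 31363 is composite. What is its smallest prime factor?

31363 is odd.
Digit sum 16, not divisible by 3.
Ends in 3: not divisible by 5.
7: 31363 = 7·4480 + 3
11: 31363 = 11·2851 + 2
13: 31363 = 13·2412 + 7
17: 31363 = 17·1844 + 15
19: 31363 = 19·1650 + 13
23: 31363 = 23·1363 + 14
29: 31363 = 29·1081 + 14
31: 31363 = 31·1011 + 22
37: 31363 = 37·847 + 24
41: 31363 = 41·764 + 39
43: 31363 = 43·729 + 16
47: 31363 = 47·667 + 14
53: 31363 = 53·591 + 40
59: 31363 = 59·531 + 34
61: 31363 = 61·514 + 9
67: 31363 = 67·468 + 7
71: 31363 = 71·441 + 52
73: 31363 = 73·429 + 46
79: 31363 = 79·397

79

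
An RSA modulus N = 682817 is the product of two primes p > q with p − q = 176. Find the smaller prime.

743

Since p = q + 176, we have 682817 = q(q + 176), so q² + 176q − 682817 = 0.
Discriminant: 176² + 4·682817 = 30976 + 2731268 = 2762244; √2762244 = 1662.
q = (−176 + 1662)/2 = 743, and p = q + 176 = 919.
Check: 743 · 919 = 682817.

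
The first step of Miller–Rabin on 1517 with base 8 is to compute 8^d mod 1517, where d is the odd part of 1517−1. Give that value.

1517 − 1 = 1516 = 2^2 · 379, so d = 379.
8^1 ≡ 8 (mod 1517)
8^2 ≡ 8^2 = 64 ≡ 64 (mod 1517)
8^4 ≡ 64^2 = 4096 ≡ 1062 (mod 1517)
8^8 ≡ 1062^2 = 1127844 ≡ 713 (mod 1517)
8^16 ≡ 713^2 = 508369 ≡ 174 (mod 1517)
8^32 ≡ 174^2 = 30276 ≡ 1453 (mod 1517)
8^64 ≡ 1453^2 = 2111209 ≡ 1062 (mod 1517)
8^128 ≡ 1062^2 = 1127844 ≡ 713 (mod 1517)
8^256 ≡ 713^2 = 508369 ≡ 174 (mod 1517)
379 = 256 + 64 + 32 + 16 + 8 + 2 + 1 in binary powers of 2.
So 8^379 ≡ 174 · 1062 · 1453 · 174 · 713 · 64 · 8 ≡ 1102 (mod 1517).
Squaring chain: 1102 → 804; never reaches −1, so base 8 is a Miller–Rabin witness that 1517 is composite.

1102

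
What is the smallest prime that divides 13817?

41

13817 is odd.
Digit sum 20, not divisible by 3.
Ends in 7: not divisible by 5.
7: 13817 = 7·1973 + 6
11: 13817 = 11·1256 + 1
13: 13817 = 13·1062 + 11
17: 13817 = 17·812 + 13
19: 13817 = 19·727 + 4
23: 13817 = 23·600 + 17
29: 13817 = 29·476 + 13
31: 13817 = 31·445 + 22
37: 13817 = 37·373 + 16
41: 13817 = 41·337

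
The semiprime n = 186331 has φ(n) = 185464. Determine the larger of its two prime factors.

φ(n) = (p−1)(q−1) = n − (p+q) + 1, so p + q = 186331 − 185464 + 1 = 868.
p and q are the roots of t² − 868t + 186331 = 0.
Discriminant: 868² − 4·186331 = 753424 − 745324 = 8100; √8100 = 90.
q = (868 − 90)/2 = 389, p = (868 + 90)/2 = 479.
Check: 389 · 479 = 186331.

479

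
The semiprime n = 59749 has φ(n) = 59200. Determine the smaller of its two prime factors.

φ(n) = (p−1)(q−1) = n − (p+q) + 1, so p + q = 59749 − 59200 + 1 = 550.
p and q are the roots of t² − 550t + 59749 = 0.
Discriminant: 550² − 4·59749 = 302500 − 238996 = 63504; √63504 = 252.
q = (550 − 252)/2 = 149, p = (550 + 252)/2 = 401.
Check: 149 · 401 = 59749.

149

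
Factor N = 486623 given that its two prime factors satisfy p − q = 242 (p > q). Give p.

Since p = q + 242, we have 486623 = q(q + 242), so q² + 242q − 486623 = 0.
Discriminant: 242² + 4·486623 = 58564 + 1946492 = 2005056; √2005056 = 1416.
q = (−242 + 1416)/2 = 587, and p = q + 242 = 829.
Check: 587 · 829 = 486623.

829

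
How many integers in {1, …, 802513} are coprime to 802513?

Factor: 802513 = 71 · 89 · 127.
φ(802513) = (71−1) · (89−1) · (127−1) = 70 · 88 · 126 = 776160.

776160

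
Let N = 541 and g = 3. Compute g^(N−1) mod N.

3^1 ≡ 3 (mod 541)
3^2 ≡ 3^2 = 9 ≡ 9 (mod 541)
3^4 ≡ 9^2 = 81 ≡ 81 (mod 541)
3^8 ≡ 81^2 = 6561 ≡ 69 (mod 541)
3^16 ≡ 69^2 = 4761 ≡ 433 (mod 541)
3^32 ≡ 433^2 = 187489 ≡ 303 (mod 541)
3^64 ≡ 303^2 = 91809 ≡ 380 (mod 541)
3^128 ≡ 380^2 = 144400 ≡ 494 (mod 541)
3^256 ≡ 494^2 = 244036 ≡ 45 (mod 541)
3^512 ≡ 45^2 = 2025 ≡ 402 (mod 541)
540 = 512 + 16 + 8 + 4 in binary powers of 2.
So 3^540 ≡ 402 · 433 · 69 · 81 ≡ 1 (mod 541).
Since the result is 1, base 3 gives no evidence that 541 is composite.

1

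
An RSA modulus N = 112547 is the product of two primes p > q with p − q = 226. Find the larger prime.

467

Since p = q + 226, we have 112547 = q(q + 226), so q² + 226q − 112547 = 0.
Discriminant: 226² + 4·112547 = 51076 + 450188 = 501264; √501264 = 708.
q = (−226 + 708)/2 = 241, and p = q + 226 = 467.
Check: 241 · 467 = 112547.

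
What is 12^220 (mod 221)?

12^1 ≡ 12 (mod 221)
12^2 ≡ 12^2 = 144 ≡ 144 (mod 221)
12^4 ≡ 144^2 = 20736 ≡ 183 (mod 221)
12^8 ≡ 183^2 = 33489 ≡ 118 (mod 221)
12^16 ≡ 118^2 = 13924 ≡ 1 (mod 221)
12^32 ≡ 1^2 = 1 ≡ 1 (mod 221)
12^64 ≡ 1^2 = 1 ≡ 1 (mod 221)
12^128 ≡ 1^2 = 1 ≡ 1 (mod 221)
220 = 128 + 64 + 16 + 8 + 4 in binary powers of 2.
So 12^220 ≡ 1 · 1 · 1 · 118 · 183 ≡ 157 (mod 221).
Since 157 ≠ 1, base 12 is a Fermat witness: 221 is composite.

157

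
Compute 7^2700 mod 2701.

2554

7^1 ≡ 7 (mod 2701)
7^2 ≡ 7^2 = 49 ≡ 49 (mod 2701)
7^4 ≡ 49^2 = 2401 ≡ 2401 (mod 2701)
7^8 ≡ 2401^2 = 5764801 ≡ 867 (mod 2701)
7^16 ≡ 867^2 = 751689 ≡ 811 (mod 2701)
7^32 ≡ 811^2 = 657721 ≡ 1378 (mod 2701)
7^64 ≡ 1378^2 = 1898884 ≡ 81 (mod 2701)
7^128 ≡ 81^2 = 6561 ≡ 1159 (mod 2701)
7^256 ≡ 1159^2 = 1343281 ≡ 884 (mod 2701)
7^512 ≡ 884^2 = 781456 ≡ 867 (mod 2701)
7^1024 ≡ 867^2 = 751689 ≡ 811 (mod 2701)
7^2048 ≡ 811^2 = 657721 ≡ 1378 (mod 2701)
2700 = 2048 + 512 + 128 + 8 + 4 in binary powers of 2.
So 7^2700 ≡ 1378 · 867 · 1159 · 867 · 2401 ≡ 2554 (mod 2701).
Since 2554 ≠ 1, base 7 is a Fermat witness: 2701 is composite.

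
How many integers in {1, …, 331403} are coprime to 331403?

315520

Factor: 331403 = 41 · 59 · 137.
φ(331403) = (41−1) · (59−1) · (137−1) = 40 · 58 · 136 = 315520.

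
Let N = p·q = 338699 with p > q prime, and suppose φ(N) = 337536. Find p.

φ(n) = (p−1)(q−1) = n − (p+q) + 1, so p + q = 338699 − 337536 + 1 = 1164.
p and q are the roots of t² − 1164t + 338699 = 0.
Discriminant: 1164² − 4·338699 = 1354896 − 1354796 = 100; √100 = 10.
q = (1164 − 10)/2 = 577, p = (1164 + 10)/2 = 587.
Check: 577 · 587 = 338699.

587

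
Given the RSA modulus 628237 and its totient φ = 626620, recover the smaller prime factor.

647

φ(n) = (p−1)(q−1) = n − (p+q) + 1, so p + q = 628237 − 626620 + 1 = 1618.
p and q are the roots of t² − 1618t + 628237 = 0.
Discriminant: 1618² − 4·628237 = 2617924 − 2512948 = 104976; √104976 = 324.
q = (1618 − 324)/2 = 647, p = (1618 + 324)/2 = 971.
Check: 647 · 971 = 628237.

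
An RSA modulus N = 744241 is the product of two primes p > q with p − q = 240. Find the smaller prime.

751

Since p = q + 240, we have 744241 = q(q + 240), so q² + 240q − 744241 = 0.
Discriminant: 240² + 4·744241 = 57600 + 2976964 = 3034564; √3034564 = 1742.
q = (−240 + 1742)/2 = 751, and p = q + 240 = 991.
Check: 751 · 991 = 744241.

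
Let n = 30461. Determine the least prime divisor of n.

30461 is odd.
Digit sum 14, not divisible by 3.
Ends in 1: not divisible by 5.
7: 30461 = 7·4351 + 4
11: 30461 = 11·2769 + 2
13: 30461 = 13·2343 + 2
17: 30461 = 17·1791 + 14
19: 30461 = 19·1603 + 4
23: 30461 = 23·1324 + 9
29: 30461 = 29·1050 + 11
31: 30461 = 31·982 + 19
37: 30461 = 37·823 + 10
41: 30461 = 41·742 + 39
43: 30461 = 43·708 + 17
47: 30461 = 47·648 + 5
53: 30461 = 53·574 + 39
59: 30461 = 59·516 + 17
61: 30461 = 61·499 + 22
67: 30461 = 67·454 + 43
71: 30461 = 71·429 + 2
73: 30461 = 73·417 + 20
79: 30461 = 79·385 + 46
83: 30461 = 83·367

83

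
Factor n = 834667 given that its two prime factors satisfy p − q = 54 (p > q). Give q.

887

Since p = q + 54, we have 834667 = q(q + 54), so q² + 54q − 834667 = 0.
Discriminant: 54² + 4·834667 = 2916 + 3338668 = 3341584; √3341584 = 1828.
q = (−54 + 1828)/2 = 887, and p = q + 54 = 941.
Check: 887 · 941 = 834667.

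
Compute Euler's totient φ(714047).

Factor: 714047 = 71 · 89 · 113.
φ(714047) = (71−1) · (89−1) · (113−1) = 70 · 88 · 112 = 689920.

689920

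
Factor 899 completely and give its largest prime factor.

31

899 = 29 · 31
31 is prime.
So 899 = 29 · 31; the largest prime factor is 31.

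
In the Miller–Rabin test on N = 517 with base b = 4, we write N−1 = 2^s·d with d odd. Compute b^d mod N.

267

517 − 1 = 516 = 2^2 · 129, so d = 129.
4^1 ≡ 4 (mod 517)
4^2 ≡ 4^2 = 16 ≡ 16 (mod 517)
4^4 ≡ 16^2 = 256 ≡ 256 (mod 517)
4^8 ≡ 256^2 = 65536 ≡ 394 (mod 517)
4^16 ≡ 394^2 = 155236 ≡ 136 (mod 517)
4^32 ≡ 136^2 = 18496 ≡ 401 (mod 517)
4^64 ≡ 401^2 = 160801 ≡ 14 (mod 517)
4^128 ≡ 14^2 = 196 ≡ 196 (mod 517)
129 = 128 + 1 in binary powers of 2.
So 4^129 ≡ 196 · 4 ≡ 267 (mod 517).
Squaring chain: 267 → 460; never reaches −1, so base 4 is a Miller–Rabin witness that 517 is composite.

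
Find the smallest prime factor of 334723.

19

334723 is odd.
Digit sum 22, not divisible by 3.
Ends in 3: not divisible by 5.
7: 334723 = 7·47817 + 4
11: 334723 = 11·30429 + 4
13: 334723 = 13·25747 + 12
17: 334723 = 17·19689 + 10
19: 334723 = 19·17617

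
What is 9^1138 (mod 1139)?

625

9^1 ≡ 9 (mod 1139)
9^2 ≡ 9^2 = 81 ≡ 81 (mod 1139)
9^4 ≡ 81^2 = 6561 ≡ 866 (mod 1139)
9^8 ≡ 866^2 = 749956 ≡ 494 (mod 1139)
9^16 ≡ 494^2 = 244036 ≡ 290 (mod 1139)
9^32 ≡ 290^2 = 84100 ≡ 953 (mod 1139)
9^64 ≡ 953^2 = 908209 ≡ 426 (mod 1139)
9^128 ≡ 426^2 = 181476 ≡ 375 (mod 1139)
9^256 ≡ 375^2 = 140625 ≡ 528 (mod 1139)
9^512 ≡ 528^2 = 278784 ≡ 868 (mod 1139)
9^1024 ≡ 868^2 = 753424 ≡ 545 (mod 1139)
1138 = 1024 + 64 + 32 + 16 + 2 in binary powers of 2.
So 9^1138 ≡ 545 · 426 · 953 · 290 · 81 ≡ 625 (mod 1139).
Since 625 ≠ 1, base 9 is a Fermat witness: 1139 is composite.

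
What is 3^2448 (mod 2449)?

283

3^1 ≡ 3 (mod 2449)
3^2 ≡ 3^2 = 9 ≡ 9 (mod 2449)
3^4 ≡ 9^2 = 81 ≡ 81 (mod 2449)
3^8 ≡ 81^2 = 6561 ≡ 1663 (mod 2449)
3^16 ≡ 1663^2 = 2765569 ≡ 648 (mod 2449)
3^32 ≡ 648^2 = 419904 ≡ 1125 (mod 2449)
3^64 ≡ 1125^2 = 1265625 ≡ 1941 (mod 2449)
3^128 ≡ 1941^2 = 3767481 ≡ 919 (mod 2449)
3^256 ≡ 919^2 = 844561 ≡ 2105 (mod 2449)
3^512 ≡ 2105^2 = 4431025 ≡ 784 (mod 2449)
3^1024 ≡ 784^2 = 614656 ≡ 2406 (mod 2449)
3^2048 ≡ 2406^2 = 5788836 ≡ 1849 (mod 2449)
2448 = 2048 + 256 + 128 + 16 in binary powers of 2.
So 3^2448 ≡ 1849 · 2105 · 919 · 648 ≡ 283 (mod 2449).
Since 283 ≠ 1, base 3 is a Fermat witness: 2449 is composite.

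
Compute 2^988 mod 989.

2^1 ≡ 2 (mod 989)
2^2 ≡ 2^2 = 4 ≡ 4 (mod 989)
2^4 ≡ 4^2 = 16 ≡ 16 (mod 989)
2^8 ≡ 16^2 = 256 ≡ 256 (mod 989)
2^16 ≡ 256^2 = 65536 ≡ 262 (mod 989)
2^32 ≡ 262^2 = 68644 ≡ 403 (mod 989)
2^64 ≡ 403^2 = 162409 ≡ 213 (mod 989)
2^128 ≡ 213^2 = 45369 ≡ 864 (mod 989)
2^256 ≡ 864^2 = 746496 ≡ 790 (mod 989)
2^512 ≡ 790^2 = 624100 ≡ 41 (mod 989)
988 = 512 + 256 + 128 + 64 + 16 + 8 + 4 in binary powers of 2.
So 2^988 ≡ 41 · 790 · 864 · 213 · 262 · 256 · 16 ≡ 213 (mod 989).
Since 213 ≠ 1, base 2 is a Fermat witness: 989 is composite.

213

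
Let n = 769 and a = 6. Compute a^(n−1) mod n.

1

6^1 ≡ 6 (mod 769)
6^2 ≡ 6^2 = 36 ≡ 36 (mod 769)
6^4 ≡ 36^2 = 1296 ≡ 527 (mod 769)
6^8 ≡ 527^2 = 277729 ≡ 120 (mod 769)
6^16 ≡ 120^2 = 14400 ≡ 558 (mod 769)
6^32 ≡ 558^2 = 311364 ≡ 688 (mod 769)
6^64 ≡ 688^2 = 473344 ≡ 409 (mod 769)
6^128 ≡ 409^2 = 167281 ≡ 408 (mod 769)
6^256 ≡ 408^2 = 166464 ≡ 360 (mod 769)
6^512 ≡ 360^2 = 129600 ≡ 408 (mod 769)
768 = 512 + 256 in binary powers of 2.
So 6^768 ≡ 408 · 360 ≡ 1 (mod 769).
Since the result is 1, base 6 gives no evidence that 769 is composite.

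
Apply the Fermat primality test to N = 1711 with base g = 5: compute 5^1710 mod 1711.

779

5^1 ≡ 5 (mod 1711)
5^2 ≡ 5^2 = 25 ≡ 25 (mod 1711)
5^4 ≡ 25^2 = 625 ≡ 625 (mod 1711)
5^8 ≡ 625^2 = 390625 ≡ 517 (mod 1711)
5^16 ≡ 517^2 = 267289 ≡ 373 (mod 1711)
5^32 ≡ 373^2 = 139129 ≡ 538 (mod 1711)
5^64 ≡ 538^2 = 289444 ≡ 285 (mod 1711)
5^128 ≡ 285^2 = 81225 ≡ 808 (mod 1711)
5^256 ≡ 808^2 = 652864 ≡ 973 (mod 1711)
5^512 ≡ 973^2 = 946729 ≡ 546 (mod 1711)
5^1024 ≡ 546^2 = 298116 ≡ 402 (mod 1711)
1710 = 1024 + 512 + 128 + 32 + 8 + 4 + 2 in binary powers of 2.
So 5^1710 ≡ 402 · 546 · 808 · 538 · 517 · 625 · 25 ≡ 779 (mod 1711).
Since 779 ≠ 1, base 5 is a Fermat witness: 1711 is composite.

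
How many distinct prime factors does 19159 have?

19159 = 7^2 · 391
391 = 17 · 23
19159 = 7^2 · 17 · 23, which has 3 distinct prime factors.

3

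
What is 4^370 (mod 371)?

4^1 ≡ 4 (mod 371)
4^2 ≡ 4^2 = 16 ≡ 16 (mod 371)
4^4 ≡ 16^2 = 256 ≡ 256 (mod 371)
4^8 ≡ 256^2 = 65536 ≡ 240 (mod 371)
4^16 ≡ 240^2 = 57600 ≡ 95 (mod 371)
4^32 ≡ 95^2 = 9025 ≡ 121 (mod 371)
4^64 ≡ 121^2 = 14641 ≡ 172 (mod 371)
4^128 ≡ 172^2 = 29584 ≡ 275 (mod 371)
4^256 ≡ 275^2 = 75625 ≡ 312 (mod 371)
370 = 256 + 64 + 32 + 16 + 2 in binary powers of 2.
So 4^370 ≡ 312 · 172 · 121 · 95 · 16 ≡ 333 (mod 371).
Since 333 ≠ 1, base 4 is a Fermat witness: 371 is composite.

333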